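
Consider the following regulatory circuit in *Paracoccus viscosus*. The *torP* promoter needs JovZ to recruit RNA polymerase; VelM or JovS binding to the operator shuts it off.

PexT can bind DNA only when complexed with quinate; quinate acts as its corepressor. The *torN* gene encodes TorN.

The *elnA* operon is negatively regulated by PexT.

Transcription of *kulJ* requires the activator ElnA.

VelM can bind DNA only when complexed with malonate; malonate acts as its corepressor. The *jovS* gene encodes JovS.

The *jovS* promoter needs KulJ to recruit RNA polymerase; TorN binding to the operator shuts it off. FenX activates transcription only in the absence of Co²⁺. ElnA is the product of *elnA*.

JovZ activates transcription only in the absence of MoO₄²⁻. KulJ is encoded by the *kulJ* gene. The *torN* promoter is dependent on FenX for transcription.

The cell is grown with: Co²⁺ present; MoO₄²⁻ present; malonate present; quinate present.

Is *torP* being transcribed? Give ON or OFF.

OFF

Malonate is present, so VelM is active.
Co²⁺ is present, so FenX is inactive.
Required activator FenX is absent, so *torN* is not transcribed.
So TorN is not produced.
Quinate is present, so PexT is active.
With repressor PexT bound, *elnA* is not transcribed.
So ElnA is not produced.
Required activator ElnA is absent, so *kulJ* is not transcribed.
So KulJ is not produced.
Required activator KulJ is absent, so *jovS* is not transcribed.
So JovS is not produced.
MoO₄²⁻ is present, so JovZ is inactive.
With repressor VelM bound, *torP* is not transcribed.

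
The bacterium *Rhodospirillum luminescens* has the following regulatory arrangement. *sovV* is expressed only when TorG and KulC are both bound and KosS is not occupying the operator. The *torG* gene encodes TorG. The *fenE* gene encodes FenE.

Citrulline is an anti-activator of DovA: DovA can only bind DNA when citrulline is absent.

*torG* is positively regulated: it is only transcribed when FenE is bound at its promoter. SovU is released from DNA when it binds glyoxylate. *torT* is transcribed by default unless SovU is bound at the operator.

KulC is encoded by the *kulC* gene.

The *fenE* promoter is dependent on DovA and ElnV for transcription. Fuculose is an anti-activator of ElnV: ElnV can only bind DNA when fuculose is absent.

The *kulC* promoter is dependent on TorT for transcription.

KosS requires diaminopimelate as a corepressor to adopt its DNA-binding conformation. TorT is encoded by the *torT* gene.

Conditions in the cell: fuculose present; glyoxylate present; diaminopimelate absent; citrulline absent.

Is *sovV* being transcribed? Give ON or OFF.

OFF

Citrulline is absent, so DovA is active.
Fuculose is present, so ElnV is inactive.
Required activator ElnV is absent, so *fenE* is not transcribed.
So FenE is not produced.
Required activator FenE is absent, so *torG* is not transcribed.
So TorG is not produced.
Glyoxylate is present, so SovU is inactive.
With no repressor bound, *torT* is transcribed.
So TorT is produced and active.
No repressor is bound and TorT is active, so *kulC* is transcribed.
So KulC is produced and active.
Diaminopimelate is absent, so KosS is inactive.
Required activator TorG is absent, so *sovV* is not transcribed.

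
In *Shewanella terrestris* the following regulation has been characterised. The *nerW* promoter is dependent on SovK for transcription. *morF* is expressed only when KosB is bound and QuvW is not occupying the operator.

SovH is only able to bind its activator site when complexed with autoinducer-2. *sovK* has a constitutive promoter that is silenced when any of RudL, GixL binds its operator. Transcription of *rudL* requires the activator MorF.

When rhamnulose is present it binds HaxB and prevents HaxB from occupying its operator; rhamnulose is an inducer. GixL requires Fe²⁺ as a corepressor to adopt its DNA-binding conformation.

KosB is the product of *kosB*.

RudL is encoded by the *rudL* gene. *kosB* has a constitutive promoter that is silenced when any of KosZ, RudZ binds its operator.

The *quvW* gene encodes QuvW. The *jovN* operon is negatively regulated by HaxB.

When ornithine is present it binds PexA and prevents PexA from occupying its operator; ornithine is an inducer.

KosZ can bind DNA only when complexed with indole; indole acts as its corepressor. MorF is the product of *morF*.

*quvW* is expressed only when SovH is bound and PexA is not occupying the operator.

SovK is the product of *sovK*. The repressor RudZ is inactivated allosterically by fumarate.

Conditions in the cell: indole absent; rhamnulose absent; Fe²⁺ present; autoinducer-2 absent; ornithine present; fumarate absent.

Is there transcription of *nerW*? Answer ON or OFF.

OFF

Indole is absent, so KosZ is inactive.
Fumarate is absent, so RudZ is active.
With repressor RudZ bound, *kosB* is not transcribed.
So KosB is not produced.
Autoinducer-2 is absent, so SovH is inactive.
Ornithine is present, so PexA is inactive.
Required activator SovH is absent, so *quvW* is not transcribed.
So QuvW is not produced.
Required activator KosB is absent, so *morF* is not transcribed.
So MorF is not produced.
Required activator MorF is absent, so *rudL* is not transcribed.
So RudL is not produced.
Fe²⁺ is present, so GixL is active.
With repressor GixL bound, *sovK* is not transcribed.
So SovK is not produced.
Required activator SovK is absent, so *nerW* is not transcribed.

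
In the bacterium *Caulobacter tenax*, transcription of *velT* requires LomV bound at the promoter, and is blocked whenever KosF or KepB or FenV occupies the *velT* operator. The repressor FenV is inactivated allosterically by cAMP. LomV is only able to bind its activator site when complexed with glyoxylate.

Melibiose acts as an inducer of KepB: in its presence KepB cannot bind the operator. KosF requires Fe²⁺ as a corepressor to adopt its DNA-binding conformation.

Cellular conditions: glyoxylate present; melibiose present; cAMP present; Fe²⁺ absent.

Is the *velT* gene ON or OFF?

Glyoxylate is present, so LomV is active.
Fe²⁺ is absent, so KosF is inactive.
Melibiose is present, so KepB is inactive.
cAMP is present, so FenV is inactive.
No repressor is bound and LomV is active, so *velT* is transcribed.

ON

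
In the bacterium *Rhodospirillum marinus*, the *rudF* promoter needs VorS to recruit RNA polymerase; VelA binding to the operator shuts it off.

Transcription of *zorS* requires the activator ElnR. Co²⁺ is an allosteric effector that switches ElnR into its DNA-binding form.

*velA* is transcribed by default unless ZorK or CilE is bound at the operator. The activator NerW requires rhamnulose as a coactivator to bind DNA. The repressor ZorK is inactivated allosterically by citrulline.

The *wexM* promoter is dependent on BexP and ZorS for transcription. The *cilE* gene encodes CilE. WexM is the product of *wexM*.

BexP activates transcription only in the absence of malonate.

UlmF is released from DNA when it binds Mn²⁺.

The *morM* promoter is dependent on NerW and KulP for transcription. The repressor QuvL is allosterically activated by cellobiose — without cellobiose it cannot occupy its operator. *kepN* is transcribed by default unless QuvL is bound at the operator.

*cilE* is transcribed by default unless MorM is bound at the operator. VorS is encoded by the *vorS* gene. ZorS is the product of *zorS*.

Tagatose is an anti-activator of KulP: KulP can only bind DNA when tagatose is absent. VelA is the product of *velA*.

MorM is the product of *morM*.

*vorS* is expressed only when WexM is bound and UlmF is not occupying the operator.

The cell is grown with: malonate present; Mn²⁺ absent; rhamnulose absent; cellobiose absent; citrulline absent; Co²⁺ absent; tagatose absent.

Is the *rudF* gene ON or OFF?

Citrulline is absent, so ZorK is active.
Rhamnulose is absent, so NerW is inactive.
Tagatose is absent, so KulP is active.
Required activator NerW is absent, so *morM* is not transcribed.
So MorM is not produced.
With no repressor bound, *cilE* is transcribed.
So CilE is produced and active.
With repressor ZorK bound, *velA* is not transcribed.
So VelA is not produced.
Mn²⁺ is absent, so UlmF is active.
Malonate is present, so BexP is inactive.
Co²⁺ is absent, so ElnR is inactive.
Required activator ElnR is absent, so *zorS* is not transcribed.
So ZorS is not produced.
Required activator BexP is absent, so *wexM* is not transcribed.
So WexM is not produced.
With repressor UlmF bound, *vorS* is not transcribed.
So VorS is not produced.
Required activator VorS is absent, so *rudF* is not transcribed.

OFF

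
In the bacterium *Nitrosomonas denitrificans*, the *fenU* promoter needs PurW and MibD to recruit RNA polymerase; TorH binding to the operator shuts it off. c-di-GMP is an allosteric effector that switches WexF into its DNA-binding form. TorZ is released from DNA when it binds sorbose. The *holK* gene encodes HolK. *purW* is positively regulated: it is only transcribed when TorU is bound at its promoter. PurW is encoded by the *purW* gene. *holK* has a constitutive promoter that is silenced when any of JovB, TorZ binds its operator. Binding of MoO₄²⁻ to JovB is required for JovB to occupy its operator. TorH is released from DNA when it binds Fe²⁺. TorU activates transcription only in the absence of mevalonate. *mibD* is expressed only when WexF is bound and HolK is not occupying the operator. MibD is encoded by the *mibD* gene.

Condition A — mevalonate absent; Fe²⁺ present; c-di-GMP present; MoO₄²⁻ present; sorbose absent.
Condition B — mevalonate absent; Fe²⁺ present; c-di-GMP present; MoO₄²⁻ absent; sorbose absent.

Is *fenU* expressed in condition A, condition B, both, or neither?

Condition A:
Mevalonate is absent, so TorU is active.
No repressor is bound and TorU is active, so *purW* is transcribed.
So PurW is produced and active.
Fe²⁺ is present, so TorH is inactive.
c-di-GMP is present, so WexF is active.
MoO₄²⁻ is present, so JovB is active.
Sorbose is absent, so TorZ is active.
With repressor JovB bound, *holK* is not transcribed.
So HolK is not produced.
No repressor is bound and WexF is active, so *mibD* is transcribed.
So MibD is produced and active.
No repressor is bound and PurW and MibD are active, so *fenU* is transcribed.
→ *fenU* is ON in A.
Condition B:
Mevalonate is absent, so TorU is active.
No repressor is bound and TorU is active, so *purW* is transcribed.
So PurW is produced and active.
Fe²⁺ is present, so TorH is inactive.
c-di-GMP is present, so WexF is active.
MoO₄²⁻ is absent, so JovB is inactive.
Sorbose is absent, so TorZ is active.
With repressor TorZ bound, *holK* is not transcribed.
So HolK is not produced.
No repressor is bound and WexF is active, so *mibD* is transcribed.
So MibD is produced and active.
No repressor is bound and PurW and MibD are active, so *fenU* is transcribed.
→ *fenU* is ON in B.

both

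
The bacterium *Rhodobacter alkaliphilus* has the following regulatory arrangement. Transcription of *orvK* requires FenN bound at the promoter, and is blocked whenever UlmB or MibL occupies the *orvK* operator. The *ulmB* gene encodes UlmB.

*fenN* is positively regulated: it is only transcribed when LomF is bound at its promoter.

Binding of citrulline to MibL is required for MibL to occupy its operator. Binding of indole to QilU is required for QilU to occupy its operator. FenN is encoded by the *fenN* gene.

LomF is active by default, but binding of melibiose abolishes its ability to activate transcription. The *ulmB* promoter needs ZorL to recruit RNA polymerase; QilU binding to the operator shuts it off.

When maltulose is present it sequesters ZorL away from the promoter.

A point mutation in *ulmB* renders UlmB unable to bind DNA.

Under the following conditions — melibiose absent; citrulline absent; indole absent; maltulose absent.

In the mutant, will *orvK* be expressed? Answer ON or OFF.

Melibiose is absent, so LomF is active.
No repressor is bound and LomF is active, so *fenN* is transcribed.
So FenN is produced and active.
UlmB is non-functional in this strain, so it has no effect.
Citrulline is absent, so MibL is inactive.
No repressor is bound and FenN is active, so *orvK* is transcribed.

ON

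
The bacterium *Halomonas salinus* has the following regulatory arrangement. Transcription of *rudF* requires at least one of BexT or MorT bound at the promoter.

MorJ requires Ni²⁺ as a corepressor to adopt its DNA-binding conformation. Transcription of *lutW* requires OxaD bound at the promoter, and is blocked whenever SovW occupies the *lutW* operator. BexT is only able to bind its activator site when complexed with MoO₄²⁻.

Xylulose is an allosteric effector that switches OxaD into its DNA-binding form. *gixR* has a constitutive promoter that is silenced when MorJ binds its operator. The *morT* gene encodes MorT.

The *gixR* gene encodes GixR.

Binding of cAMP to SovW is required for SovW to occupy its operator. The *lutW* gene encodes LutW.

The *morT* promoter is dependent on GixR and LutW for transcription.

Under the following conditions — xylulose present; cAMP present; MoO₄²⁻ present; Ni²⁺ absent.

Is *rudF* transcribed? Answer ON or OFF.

ON

MoO₄²⁻ is present, so BexT is active.
Ni²⁺ is absent, so MorJ is inactive.
With no repressor bound, *gixR* is transcribed.
So GixR is produced and active.
Xylulose is present, so OxaD is active.
cAMP is present, so SovW is active.
With repressor SovW bound, *lutW* is not transcribed.
So LutW is not produced.
Required activator LutW is absent, so *morT* is not transcribed.
So MorT is not produced.
Activator BexT is present, so *rudF* is transcribed.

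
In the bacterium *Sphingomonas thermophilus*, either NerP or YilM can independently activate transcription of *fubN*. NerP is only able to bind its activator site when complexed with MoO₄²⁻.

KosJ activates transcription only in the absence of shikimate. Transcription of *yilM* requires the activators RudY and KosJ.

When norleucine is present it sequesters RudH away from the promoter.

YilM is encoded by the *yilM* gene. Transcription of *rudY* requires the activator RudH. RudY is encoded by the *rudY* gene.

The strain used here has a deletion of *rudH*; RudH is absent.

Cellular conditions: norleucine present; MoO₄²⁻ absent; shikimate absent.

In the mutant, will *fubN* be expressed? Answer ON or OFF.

OFF

MoO₄²⁻ is absent, so NerP is inactive.
RudH is non-functional in this strain, so it has no effect.
Required activator RudH is absent, so *rudY* is not transcribed.
So RudY is not produced.
Shikimate is absent, so KosJ is active.
Required activator RudY is absent, so *yilM* is not transcribed.
So YilM is not produced.
No activator is available at the *fubN* promoter, so *fubN* is not transcribed.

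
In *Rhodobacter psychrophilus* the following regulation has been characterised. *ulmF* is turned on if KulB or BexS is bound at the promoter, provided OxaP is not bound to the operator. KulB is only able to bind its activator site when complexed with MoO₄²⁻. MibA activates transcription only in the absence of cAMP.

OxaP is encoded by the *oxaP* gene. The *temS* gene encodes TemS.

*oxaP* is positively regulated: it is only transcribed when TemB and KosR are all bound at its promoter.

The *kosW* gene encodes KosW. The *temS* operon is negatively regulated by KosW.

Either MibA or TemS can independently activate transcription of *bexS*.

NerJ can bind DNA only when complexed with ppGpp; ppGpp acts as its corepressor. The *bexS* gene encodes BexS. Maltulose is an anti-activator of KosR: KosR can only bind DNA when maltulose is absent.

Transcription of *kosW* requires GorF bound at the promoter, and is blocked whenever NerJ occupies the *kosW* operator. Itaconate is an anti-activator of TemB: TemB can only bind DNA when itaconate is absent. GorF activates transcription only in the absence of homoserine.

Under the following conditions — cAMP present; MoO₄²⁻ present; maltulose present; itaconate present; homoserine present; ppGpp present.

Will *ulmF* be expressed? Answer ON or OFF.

MoO₄²⁻ is present, so KulB is active.
cAMP is present, so MibA is inactive.
ppGpp is present, so NerJ is active.
Homoserine is present, so GorF is inactive.
With repressor NerJ bound, *kosW* is not transcribed.
So KosW is not produced.
With no repressor bound, *temS* is transcribed.
So TemS is produced and active.
Activator TemS is present, so *bexS* is transcribed.
So BexS is produced and active.
Itaconate is present, so TemB is inactive.
Maltulose is present, so KosR is inactive.
Required activator TemB is absent, so *oxaP* is not transcribed.
So OxaP is not produced.
Activator KulB is present, so *ulmF* is transcribed.

ON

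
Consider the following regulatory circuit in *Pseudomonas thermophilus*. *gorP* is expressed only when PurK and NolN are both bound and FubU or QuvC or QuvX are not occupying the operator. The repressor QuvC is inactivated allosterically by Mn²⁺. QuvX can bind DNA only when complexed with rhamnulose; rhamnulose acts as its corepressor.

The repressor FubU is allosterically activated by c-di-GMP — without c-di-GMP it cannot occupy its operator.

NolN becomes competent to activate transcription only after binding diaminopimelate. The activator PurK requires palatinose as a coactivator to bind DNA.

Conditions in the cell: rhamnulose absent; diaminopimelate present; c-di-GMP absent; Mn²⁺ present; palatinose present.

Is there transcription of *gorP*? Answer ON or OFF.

c-di-GMP is absent, so FubU is inactive.
Palatinose is present, so PurK is active.
Diaminopimelate is present, so NolN is active.
Mn²⁺ is present, so QuvC is inactive.
Rhamnulose is absent, so QuvX is inactive.
No repressor is bound and PurK and NolN are active, so *gorP* is transcribed.

ON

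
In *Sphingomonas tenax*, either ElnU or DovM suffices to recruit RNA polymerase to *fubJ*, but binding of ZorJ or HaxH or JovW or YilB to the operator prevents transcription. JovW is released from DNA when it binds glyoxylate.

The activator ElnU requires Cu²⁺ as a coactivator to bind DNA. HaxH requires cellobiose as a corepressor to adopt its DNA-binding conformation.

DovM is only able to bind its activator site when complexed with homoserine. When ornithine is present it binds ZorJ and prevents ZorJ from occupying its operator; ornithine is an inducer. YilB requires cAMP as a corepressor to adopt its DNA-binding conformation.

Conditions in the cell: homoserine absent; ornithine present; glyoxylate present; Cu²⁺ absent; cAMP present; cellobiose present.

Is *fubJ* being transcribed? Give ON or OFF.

Ornithine is present, so ZorJ is inactive.
Cellobiose is present, so HaxH is active.
Cu²⁺ is absent, so ElnU is inactive.
Glyoxylate is present, so JovW is inactive.
cAMP is present, so YilB is active.
Homoserine is absent, so DovM is inactive.
With repressor HaxH bound, *fubJ* is not transcribed.

OFF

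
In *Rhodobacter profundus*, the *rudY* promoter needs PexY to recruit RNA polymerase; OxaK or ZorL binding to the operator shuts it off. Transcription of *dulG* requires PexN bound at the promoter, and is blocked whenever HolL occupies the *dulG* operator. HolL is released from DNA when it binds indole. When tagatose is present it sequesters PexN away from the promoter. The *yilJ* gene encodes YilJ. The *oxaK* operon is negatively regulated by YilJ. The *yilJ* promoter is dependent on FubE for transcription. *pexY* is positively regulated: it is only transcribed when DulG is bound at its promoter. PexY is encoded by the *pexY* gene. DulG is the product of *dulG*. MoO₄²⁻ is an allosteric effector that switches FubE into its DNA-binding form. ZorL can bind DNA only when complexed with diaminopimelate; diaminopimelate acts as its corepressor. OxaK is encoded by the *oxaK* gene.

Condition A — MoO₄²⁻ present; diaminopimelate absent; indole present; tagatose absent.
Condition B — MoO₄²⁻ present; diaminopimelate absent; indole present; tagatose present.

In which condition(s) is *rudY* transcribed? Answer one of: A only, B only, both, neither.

A only

Condition A:
MoO₄²⁻ is present, so FubE is active.
No repressor is bound and FubE is active, so *yilJ* is transcribed.
So YilJ is produced and active.
With repressor YilJ bound, *oxaK* is not transcribed.
So OxaK is not produced.
Diaminopimelate is absent, so ZorL is inactive.
Indole is present, so HolL is inactive.
Tagatose is absent, so PexN is active.
No repressor is bound and PexN is active, so *dulG* is transcribed.
So DulG is produced and active.
No repressor is bound and DulG is active, so *pexY* is transcribed.
So PexY is produced and active.
No repressor is bound and PexY is active, so *rudY* is transcribed.
→ *rudY* is ON in A.
Condition B:
MoO₄²⁻ is present, so FubE is active.
No repressor is bound and FubE is active, so *yilJ* is transcribed.
So YilJ is produced and active.
With repressor YilJ bound, *oxaK* is not transcribed.
So OxaK is not produced.
Diaminopimelate is absent, so ZorL is inactive.
Indole is present, so HolL is inactive.
Tagatose is present, so PexN is inactive.
Required activator PexN is absent, so *dulG* is not transcribed.
So DulG is not produced.
Required activator DulG is absent, so *pexY* is not transcribed.
So PexY is not produced.
Required activator PexY is absent, so *rudY* is not transcribed.
→ *rudY* is OFF in B.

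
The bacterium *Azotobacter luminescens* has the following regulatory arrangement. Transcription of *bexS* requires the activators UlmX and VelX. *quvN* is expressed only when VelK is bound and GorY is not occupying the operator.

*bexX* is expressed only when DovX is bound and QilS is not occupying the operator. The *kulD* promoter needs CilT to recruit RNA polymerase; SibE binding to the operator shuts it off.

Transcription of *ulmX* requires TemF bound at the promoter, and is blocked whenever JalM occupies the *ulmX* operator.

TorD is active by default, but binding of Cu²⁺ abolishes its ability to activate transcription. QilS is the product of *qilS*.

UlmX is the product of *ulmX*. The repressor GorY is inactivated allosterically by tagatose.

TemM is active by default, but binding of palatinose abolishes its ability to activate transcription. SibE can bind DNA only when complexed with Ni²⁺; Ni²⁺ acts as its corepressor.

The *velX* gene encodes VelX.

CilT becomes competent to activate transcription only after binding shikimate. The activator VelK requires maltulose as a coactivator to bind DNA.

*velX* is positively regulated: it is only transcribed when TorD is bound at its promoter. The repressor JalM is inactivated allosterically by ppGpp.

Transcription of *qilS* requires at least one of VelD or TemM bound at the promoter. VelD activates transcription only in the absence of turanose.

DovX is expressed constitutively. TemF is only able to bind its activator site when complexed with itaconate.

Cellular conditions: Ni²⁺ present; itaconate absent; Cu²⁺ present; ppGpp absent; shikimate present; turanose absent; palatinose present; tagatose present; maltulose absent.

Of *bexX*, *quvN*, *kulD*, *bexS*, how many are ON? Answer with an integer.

0

DovX is produced constitutively and is active.
Turanose is absent, so VelD is active.
Palatinose is present, so TemM is inactive.
Activator VelD is present, so *qilS* is transcribed.
So QilS is produced and active.
With repressor QilS bound, *bexX* is not transcribed.
→ *bexX* is OFF.
Maltulose is absent, so VelK is inactive.
Tagatose is present, so GorY is inactive.
Required activator VelK is absent, so *quvN* is not transcribed.
→ *quvN* is OFF.
Ni²⁺ is present, so SibE is active.
Shikimate is present, so CilT is active.
With repressor SibE bound, *kulD* is not transcribed.
→ *kulD* is OFF.
ppGpp is absent, so JalM is active.
Itaconate is absent, so TemF is inactive.
With repressor JalM bound, *ulmX* is not transcribed.
So UlmX is not produced.
Cu²⁺ is present, so TorD is inactive.
Required activator TorD is absent, so *velX* is not transcribed.
So VelX is not produced.
Required activator UlmX is absent, so *bexS* is not transcribed.
→ *bexS* is OFF.
0 of the 4 genes are transcribed.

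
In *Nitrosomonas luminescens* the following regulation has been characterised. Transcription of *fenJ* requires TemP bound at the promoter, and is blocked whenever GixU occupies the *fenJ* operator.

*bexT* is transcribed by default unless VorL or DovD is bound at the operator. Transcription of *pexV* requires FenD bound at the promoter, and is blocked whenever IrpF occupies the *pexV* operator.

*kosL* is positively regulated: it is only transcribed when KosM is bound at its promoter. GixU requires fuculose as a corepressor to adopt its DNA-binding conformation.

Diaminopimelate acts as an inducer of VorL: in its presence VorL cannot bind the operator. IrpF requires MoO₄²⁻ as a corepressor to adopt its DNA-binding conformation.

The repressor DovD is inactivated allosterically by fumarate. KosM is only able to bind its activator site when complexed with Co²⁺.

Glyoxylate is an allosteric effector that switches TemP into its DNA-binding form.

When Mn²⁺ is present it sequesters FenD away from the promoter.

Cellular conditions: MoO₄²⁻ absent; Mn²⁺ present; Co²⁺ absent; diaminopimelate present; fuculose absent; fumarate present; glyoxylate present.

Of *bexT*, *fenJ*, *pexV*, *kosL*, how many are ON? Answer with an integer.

Diaminopimelate is present, so VorL is inactive.
Fumarate is present, so DovD is inactive.
With no repressor bound, *bexT* is transcribed.
→ *bexT* is ON.
Fuculose is absent, so GixU is inactive.
Glyoxylate is present, so TemP is active.
No repressor is bound and TemP is active, so *fenJ* is transcribed.
→ *fenJ* is ON.
MoO₄²⁻ is absent, so IrpF is inactive.
Mn²⁺ is present, so FenD is inactive.
Required activator FenD is absent, so *pexV* is not transcribed.
→ *pexV* is OFF.
Co²⁺ is absent, so KosM is inactive.
Required activator KosM is absent, so *kosL* is not transcribed.
→ *kosL* is OFF.
2 of the 4 genes are transcribed.

2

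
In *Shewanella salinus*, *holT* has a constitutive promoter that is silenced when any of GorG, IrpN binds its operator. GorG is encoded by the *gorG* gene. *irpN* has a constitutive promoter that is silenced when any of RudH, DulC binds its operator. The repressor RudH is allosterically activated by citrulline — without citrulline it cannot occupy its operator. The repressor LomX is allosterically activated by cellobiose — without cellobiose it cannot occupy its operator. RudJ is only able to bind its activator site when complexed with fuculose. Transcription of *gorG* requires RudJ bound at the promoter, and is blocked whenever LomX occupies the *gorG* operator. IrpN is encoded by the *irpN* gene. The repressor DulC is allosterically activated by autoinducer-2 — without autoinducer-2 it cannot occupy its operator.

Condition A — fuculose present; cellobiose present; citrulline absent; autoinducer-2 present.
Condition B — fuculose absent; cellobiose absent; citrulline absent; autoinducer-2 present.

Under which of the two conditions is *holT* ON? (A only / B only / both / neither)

Condition A:
Fuculose is present, so RudJ is active.
Cellobiose is present, so LomX is active.
With repressor LomX bound, *gorG* is not transcribed.
So GorG is not produced.
Citrulline is absent, so RudH is inactive.
Autoinducer-2 is present, so DulC is active.
With repressor DulC bound, *irpN* is not transcribed.
So IrpN is not produced.
With no repressor bound, *holT* is transcribed.
→ *holT* is ON in A.
Condition B:
Fuculose is absent, so RudJ is inactive.
Cellobiose is absent, so LomX is inactive.
Required activator RudJ is absent, so *gorG* is not transcribed.
So GorG is not produced.
Citrulline is absent, so RudH is inactive.
Autoinducer-2 is present, so DulC is active.
With repressor DulC bound, *irpN* is not transcribed.
So IrpN is not produced.
With no repressor bound, *holT* is transcribed.
→ *holT* is ON in B.

both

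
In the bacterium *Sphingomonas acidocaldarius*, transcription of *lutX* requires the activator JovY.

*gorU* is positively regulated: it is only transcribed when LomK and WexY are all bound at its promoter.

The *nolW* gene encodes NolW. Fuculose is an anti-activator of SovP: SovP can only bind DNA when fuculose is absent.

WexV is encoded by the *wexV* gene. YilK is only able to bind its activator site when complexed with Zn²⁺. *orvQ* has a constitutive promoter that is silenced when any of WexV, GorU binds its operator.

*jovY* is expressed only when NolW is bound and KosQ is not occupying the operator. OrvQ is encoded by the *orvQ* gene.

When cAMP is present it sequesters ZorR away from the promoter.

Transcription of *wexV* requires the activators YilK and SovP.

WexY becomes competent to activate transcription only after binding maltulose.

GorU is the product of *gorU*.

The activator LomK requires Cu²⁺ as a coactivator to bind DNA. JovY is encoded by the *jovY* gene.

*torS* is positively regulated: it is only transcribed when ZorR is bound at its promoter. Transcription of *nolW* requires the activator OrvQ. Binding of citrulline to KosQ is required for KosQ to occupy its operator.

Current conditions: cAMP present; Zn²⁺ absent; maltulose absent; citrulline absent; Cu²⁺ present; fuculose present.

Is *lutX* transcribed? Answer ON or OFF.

ON

Zn²⁺ is absent, so YilK is inactive.
Fuculose is present, so SovP is inactive.
Required activator YilK is absent, so *wexV* is not transcribed.
So WexV is not produced.
Cu²⁺ is present, so LomK is active.
Maltulose is absent, so WexY is inactive.
Required activator WexY is absent, so *gorU* is not transcribed.
So GorU is not produced.
With no repressor bound, *orvQ* is transcribed.
So OrvQ is produced and active.
No repressor is bound and OrvQ is active, so *nolW* is transcribed.
So NolW is produced and active.
Citrulline is absent, so KosQ is inactive.
No repressor is bound and NolW is active, so *jovY* is transcribed.
So JovY is produced and active.
No repressor is bound and JovY is active, so *lutX* is transcribed.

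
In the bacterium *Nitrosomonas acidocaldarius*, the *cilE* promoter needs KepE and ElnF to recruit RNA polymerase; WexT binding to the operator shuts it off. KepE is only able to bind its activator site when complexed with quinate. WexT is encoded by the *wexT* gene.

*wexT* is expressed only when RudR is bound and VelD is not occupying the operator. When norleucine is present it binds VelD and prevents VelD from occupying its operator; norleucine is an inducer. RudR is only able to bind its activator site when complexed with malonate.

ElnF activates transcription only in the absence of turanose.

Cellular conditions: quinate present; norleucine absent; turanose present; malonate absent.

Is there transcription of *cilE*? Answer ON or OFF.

OFF

Malonate is absent, so RudR is inactive.
Norleucine is absent, so VelD is active.
With repressor VelD bound, *wexT* is not transcribed.
So WexT is not produced.
Quinate is present, so KepE is active.
Turanose is present, so ElnF is inactive.
Required activator ElnF is absent, so *cilE* is not transcribed.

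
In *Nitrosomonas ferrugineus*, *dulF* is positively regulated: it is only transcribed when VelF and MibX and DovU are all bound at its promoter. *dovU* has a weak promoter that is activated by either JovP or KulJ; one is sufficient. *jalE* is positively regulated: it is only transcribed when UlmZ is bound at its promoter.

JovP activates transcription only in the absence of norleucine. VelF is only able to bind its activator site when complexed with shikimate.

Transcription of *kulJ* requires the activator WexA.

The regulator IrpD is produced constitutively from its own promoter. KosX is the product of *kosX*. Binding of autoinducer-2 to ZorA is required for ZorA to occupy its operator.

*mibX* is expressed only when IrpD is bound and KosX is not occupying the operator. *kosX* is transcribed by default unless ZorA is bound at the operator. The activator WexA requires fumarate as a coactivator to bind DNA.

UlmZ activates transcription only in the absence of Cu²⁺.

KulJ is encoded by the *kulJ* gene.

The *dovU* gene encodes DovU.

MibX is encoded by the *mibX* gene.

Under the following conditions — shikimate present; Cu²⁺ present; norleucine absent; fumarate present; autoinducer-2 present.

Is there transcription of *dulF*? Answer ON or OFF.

ON

Shikimate is present, so VelF is active.
Autoinducer-2 is present, so ZorA is active.
With repressor ZorA bound, *kosX* is not transcribed.
So KosX is not produced.
IrpD is produced constitutively and is active.
No repressor is bound and IrpD is active, so *mibX* is transcribed.
So MibX is produced and active.
Norleucine is absent, so JovP is active.
Fumarate is present, so WexA is active.
No repressor is bound and WexA is active, so *kulJ* is transcribed.
So KulJ is produced and active.
Activator JovP is present, so *dovU* is transcribed.
So DovU is produced and active.
No repressor is bound and VelF and MibX and DovU are active, so *dulF* is transcribed.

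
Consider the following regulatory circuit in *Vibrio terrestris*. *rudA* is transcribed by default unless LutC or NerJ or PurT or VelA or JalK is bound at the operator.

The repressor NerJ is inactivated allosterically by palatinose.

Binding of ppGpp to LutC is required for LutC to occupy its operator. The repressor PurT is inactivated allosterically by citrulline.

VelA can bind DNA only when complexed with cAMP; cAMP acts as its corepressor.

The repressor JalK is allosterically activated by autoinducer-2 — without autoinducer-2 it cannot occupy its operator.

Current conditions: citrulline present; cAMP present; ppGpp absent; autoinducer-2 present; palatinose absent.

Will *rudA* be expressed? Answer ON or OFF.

OFF

ppGpp is absent, so LutC is inactive.
Palatinose is absent, so NerJ is active.
Citrulline is present, so PurT is inactive.
cAMP is present, so VelA is active.
Autoinducer-2 is present, so JalK is active.
With repressor NerJ bound, *rudA* is not transcribed.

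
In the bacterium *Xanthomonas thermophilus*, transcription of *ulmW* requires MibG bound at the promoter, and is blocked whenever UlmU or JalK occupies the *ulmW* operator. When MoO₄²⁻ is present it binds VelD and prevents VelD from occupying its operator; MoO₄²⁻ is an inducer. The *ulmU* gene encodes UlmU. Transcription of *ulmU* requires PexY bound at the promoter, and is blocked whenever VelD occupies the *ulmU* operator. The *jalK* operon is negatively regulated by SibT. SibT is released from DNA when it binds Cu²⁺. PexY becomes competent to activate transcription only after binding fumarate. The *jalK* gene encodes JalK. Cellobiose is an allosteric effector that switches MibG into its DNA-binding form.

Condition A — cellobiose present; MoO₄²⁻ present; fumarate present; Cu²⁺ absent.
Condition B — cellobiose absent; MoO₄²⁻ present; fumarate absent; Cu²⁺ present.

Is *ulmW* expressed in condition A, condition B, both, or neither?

neither

Condition A:
Cellobiose is present, so MibG is active.
MoO₄²⁻ is present, so VelD is inactive.
Fumarate is present, so PexY is active.
No repressor is bound and PexY is active, so *ulmU* is transcribed.
So UlmU is produced and active.
Cu²⁺ is absent, so SibT is active.
With repressor SibT bound, *jalK* is not transcribed.
So JalK is not produced.
With repressor UlmU bound, *ulmW* is not transcribed.
→ *ulmW* is OFF in A.
Condition B:
Cellobiose is absent, so MibG is inactive.
MoO₄²⁻ is present, so VelD is inactive.
Fumarate is absent, so PexY is inactive.
Required activator PexY is absent, so *ulmU* is not transcribed.
So UlmU is not produced.
Cu²⁺ is present, so SibT is inactive.
With no repressor bound, *jalK* is transcribed.
So JalK is produced and active.
With repressor JalK bound, *ulmW* is not transcribed.
→ *ulmW* is OFF in B.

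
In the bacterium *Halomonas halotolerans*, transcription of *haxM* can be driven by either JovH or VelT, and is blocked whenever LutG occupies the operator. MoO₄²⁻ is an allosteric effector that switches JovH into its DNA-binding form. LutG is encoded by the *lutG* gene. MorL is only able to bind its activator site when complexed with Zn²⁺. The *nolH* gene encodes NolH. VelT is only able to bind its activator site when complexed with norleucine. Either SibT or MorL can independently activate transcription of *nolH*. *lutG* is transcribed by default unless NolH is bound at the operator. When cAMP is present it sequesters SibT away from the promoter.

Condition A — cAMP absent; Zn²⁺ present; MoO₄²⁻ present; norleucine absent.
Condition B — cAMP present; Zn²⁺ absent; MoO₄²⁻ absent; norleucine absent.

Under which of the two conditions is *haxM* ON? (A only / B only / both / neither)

A only

Condition A:
cAMP is absent, so SibT is active.
Zn²⁺ is present, so MorL is active.
Activator SibT is present, so *nolH* is transcribed.
So NolH is produced and active.
With repressor NolH bound, *lutG* is not transcribed.
So LutG is not produced.
MoO₄²⁻ is present, so JovH is active.
Norleucine is absent, so VelT is inactive.
Activator JovH is present, so *haxM* is transcribed.
→ *haxM* is ON in A.
Condition B:
cAMP is present, so SibT is inactive.
Zn²⁺ is absent, so MorL is inactive.
No activator is available at the *nolH* promoter, so *nolH* is not transcribed.
So NolH is not produced.
With no repressor bound, *lutG* is transcribed.
So LutG is produced and active.
MoO₄²⁻ is absent, so JovH is inactive.
Norleucine is absent, so VelT is inactive.
With repressor LutG bound, *haxM* is not transcribed.
→ *haxM* is OFF in B.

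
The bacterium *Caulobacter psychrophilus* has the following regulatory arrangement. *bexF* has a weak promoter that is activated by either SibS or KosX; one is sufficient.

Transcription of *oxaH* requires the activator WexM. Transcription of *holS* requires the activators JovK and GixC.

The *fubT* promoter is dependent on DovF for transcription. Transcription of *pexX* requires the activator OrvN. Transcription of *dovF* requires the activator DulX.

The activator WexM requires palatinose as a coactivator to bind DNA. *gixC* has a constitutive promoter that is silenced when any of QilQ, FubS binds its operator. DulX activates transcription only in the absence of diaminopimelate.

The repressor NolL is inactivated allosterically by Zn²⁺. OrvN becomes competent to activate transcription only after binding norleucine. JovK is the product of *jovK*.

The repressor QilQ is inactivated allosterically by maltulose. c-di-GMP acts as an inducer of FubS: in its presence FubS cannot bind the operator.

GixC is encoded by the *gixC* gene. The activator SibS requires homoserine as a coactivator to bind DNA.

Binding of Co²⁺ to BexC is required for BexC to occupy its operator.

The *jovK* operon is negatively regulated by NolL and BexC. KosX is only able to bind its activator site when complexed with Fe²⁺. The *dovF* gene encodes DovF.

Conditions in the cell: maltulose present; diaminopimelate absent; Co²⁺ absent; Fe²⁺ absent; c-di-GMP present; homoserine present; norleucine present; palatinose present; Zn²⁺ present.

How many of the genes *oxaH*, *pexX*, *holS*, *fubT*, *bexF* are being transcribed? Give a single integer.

Palatinose is present, so WexM is active.
No repressor is bound and WexM is active, so *oxaH* is transcribed.
→ *oxaH* is ON.
Norleucine is present, so OrvN is active.
No repressor is bound and OrvN is active, so *pexX* is transcribed.
→ *pexX* is ON.
Zn²⁺ is present, so NolL is inactive.
Co²⁺ is absent, so BexC is inactive.
With no repressor bound, *jovK* is transcribed.
So JovK is produced and active.
Maltulose is present, so QilQ is inactive.
c-di-GMP is present, so FubS is inactive.
With no repressor bound, *gixC* is transcribed.
So GixC is produced and active.
No repressor is bound and JovK and GixC are active, so *holS* is transcribed.
→ *holS* is ON.
Diaminopimelate is absent, so DulX is active.
No repressor is bound and DulX is active, so *dovF* is transcribed.
So DovF is produced and active.
No repressor is bound and DovF is active, so *fubT* is transcribed.
→ *fubT* is ON.
Homoserine is present, so SibS is active.
Fe²⁺ is absent, so KosX is inactive.
Activator SibS is present, so *bexF* is transcribed.
→ *bexF* is ON.
5 of the 5 genes are transcribed.

5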